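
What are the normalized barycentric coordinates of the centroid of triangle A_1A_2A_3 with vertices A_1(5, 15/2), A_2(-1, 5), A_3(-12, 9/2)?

The centroid is the average of the vertices, so each weight is 1/3.

(1/3, 1/3, 1/3)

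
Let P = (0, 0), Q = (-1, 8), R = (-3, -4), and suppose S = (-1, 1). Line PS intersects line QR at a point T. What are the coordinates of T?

Barycentric coordinates of S with respect to PQR: (1/2, 1/4, 1/4).
On side QR the P-coordinate is zero; dropping S's P-weight 1/2 and renormalizing the remaining 1/4 : 1/4 gives weights 1/2, 1/2 on Q, R.
T = (1/2)·(-1, 8) + (1/2)·(-3, -4) = (-2, 2).

(-2, 2)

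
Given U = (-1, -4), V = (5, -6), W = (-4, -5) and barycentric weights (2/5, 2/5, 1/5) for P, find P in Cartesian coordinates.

P = (2/5)·U + (2/5)·V + (1/5)·W.
x-coordinate: (2/5)·(-1) + (2/5)·5 + (1/5)·(-4) = 4/5.
y-coordinate: (2/5)·(-4) + (2/5)·(-6) + (1/5)·(-5) = -5.

(4/5, -5)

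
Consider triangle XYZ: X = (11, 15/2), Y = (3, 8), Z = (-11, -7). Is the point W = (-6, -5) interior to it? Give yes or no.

no

Barycentric coordinates of W: (47/127, -57/254, 217/254).
The three coordinates are positive, negative, positive; a point is interior exactly when all three are positive.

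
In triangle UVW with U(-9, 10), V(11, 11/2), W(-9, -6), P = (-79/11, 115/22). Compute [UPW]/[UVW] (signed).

1/11

[UVW] = ½·((-9)·(11/2−(-6)) + 11·(-6−10) + (-9)·(10−(11/2))) = ½·(-207/2 − 176 − 81/2) = -160.
[UPW] = ½·((-9)·(115/22−(-6)) + (-79/11)·(-6−10) + (-9)·(10−(115/22))) = ½·(-2223/22 + 1264/11 − 945/22) = -160/11, so the ratio is (-160/11)/(-160) = 1/11.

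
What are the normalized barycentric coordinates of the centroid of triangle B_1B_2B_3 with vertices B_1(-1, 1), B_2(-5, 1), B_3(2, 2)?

(1/3, 1/3, 1/3)

The centroid is the average of the vertices, so each weight is 1/3.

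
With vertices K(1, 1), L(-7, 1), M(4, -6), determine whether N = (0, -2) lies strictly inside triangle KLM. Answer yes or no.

Barycentric coordinates of N: (2/7, 2/7, 3/7).
The three coordinates are positive, positive, positive; a point is interior exactly when all three are positive.

yes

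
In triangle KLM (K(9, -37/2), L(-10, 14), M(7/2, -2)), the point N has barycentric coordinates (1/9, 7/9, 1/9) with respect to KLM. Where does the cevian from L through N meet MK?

Line LN meets MK where the L-coordinate vanishes; zeroing N's L-weight and renormalizing leaves M, K-weights 1/9 : 1/9 → (1/2, 1/2).
So J = (1/2)·M + (1/2)·K = (25/4, -41/4).

(25/4, -41/4)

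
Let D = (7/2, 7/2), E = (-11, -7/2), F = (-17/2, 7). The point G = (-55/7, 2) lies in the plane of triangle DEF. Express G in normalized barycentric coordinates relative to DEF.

(1/7, 3/7, 3/7)

Signed area of the reference triangle: [DEF] = ½·((7/2)·(-7/2−7) + (-11)·(7−(7/2)) + (-17/2)·(7/2−(-7/2))) = ½·(-147/4 − 77/2 − 119/2) = -539/8.
[GEF] = ½·((-55/7)·(-7/2−7) + (-11)·(7−2) + (-17/2)·(2−(-7/2))) = ½·(165/2 − 55 − 187/4) = -77/8, so the D-coordinate is (-77/8)/(-539/8) = 1/7.
[DGF] = ½·((7/2)·(2−7) + (-55/7)·(7−(7/2)) + (-17/2)·(7/2−2)) = ½·(-35/2 − 55/2 − 51/4) = -231/8, so the E-coordinate is 3/7.
[DEG] = ½·((7/2)·(-7/2−2) + (-11)·(2−(7/2)) + (-55/7)·(7/2−(-7/2))) = ½·(-77/4 + 33/2 − 55) = -231/8, so the F-coordinate is 3/7.
Check: 1/7 + 3/7 + 3/7 = 1.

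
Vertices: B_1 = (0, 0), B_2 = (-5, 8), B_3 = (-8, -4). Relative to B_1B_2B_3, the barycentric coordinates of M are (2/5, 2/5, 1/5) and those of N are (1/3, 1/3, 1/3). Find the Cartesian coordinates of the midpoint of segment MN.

Barycentric coordinates of the midpoint are the average: (11/30, 11/30, 4/15).
Converting: (11/30)·B_1 + (11/30)·B_2 + (4/15)·B_3 = (-119/30, 28/15).

(-119/30, 28/15)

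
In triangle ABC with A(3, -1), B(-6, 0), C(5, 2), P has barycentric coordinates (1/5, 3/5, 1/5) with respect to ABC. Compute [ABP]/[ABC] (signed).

The signed ratio [ABP]/[ABC] equals the barycentric coordinate of P at vertex C, which is 1/5.

1/5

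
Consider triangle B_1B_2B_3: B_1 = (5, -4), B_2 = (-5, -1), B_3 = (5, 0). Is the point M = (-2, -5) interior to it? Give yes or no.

Barycentric coordinates of M: (43/40, 7/10, -31/40).
The three coordinates are positive, positive, negative; a point is interior exactly when all three are positive.

no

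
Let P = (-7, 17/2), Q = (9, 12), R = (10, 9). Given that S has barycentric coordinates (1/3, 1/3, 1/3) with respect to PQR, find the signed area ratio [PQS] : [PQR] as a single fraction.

1/3

The signed ratio [PQS]/[PQR] equals the barycentric coordinate of S at vertex R, which is 1/3.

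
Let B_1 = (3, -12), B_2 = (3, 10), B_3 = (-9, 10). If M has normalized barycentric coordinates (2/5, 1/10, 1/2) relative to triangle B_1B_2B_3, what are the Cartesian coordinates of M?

(-3, 6/5)

M = (2/5)·B_1 + (1/10)·B_2 + (1/2)·B_3.
x-coordinate: (2/5)·3 + (1/10)·3 + (1/2)·(-9) = -3.
y-coordinate: (2/5)·(-12) + (1/10)·10 + (1/2)·10 = 6/5.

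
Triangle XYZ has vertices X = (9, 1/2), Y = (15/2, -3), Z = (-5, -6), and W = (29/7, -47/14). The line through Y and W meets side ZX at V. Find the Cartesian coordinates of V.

(-1/3, -23/6)

Barycentric coordinates of W with respect to XYZ: (1/7, 4/7, 2/7).
On side ZX the Y-coordinate is zero; dropping W's Y-weight 4/7 and renormalizing the remaining 2/7 : 1/7 gives weights 2/3, 1/3 on Z, X.
V = (2/3)·(-5, -6) + (1/3)·(9, 1/2) = (-1/3, -23/6).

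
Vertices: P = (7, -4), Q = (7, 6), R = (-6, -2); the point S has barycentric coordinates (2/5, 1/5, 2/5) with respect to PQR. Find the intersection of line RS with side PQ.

Line RS meets PQ where the R-coordinate vanishes; zeroing S's R-weight and renormalizing leaves P, Q-weights 2/5 : 1/5 → (2/3, 1/3).
So T = (2/3)·P + (1/3)·Q = (7, -2/3).

(7, -2/3)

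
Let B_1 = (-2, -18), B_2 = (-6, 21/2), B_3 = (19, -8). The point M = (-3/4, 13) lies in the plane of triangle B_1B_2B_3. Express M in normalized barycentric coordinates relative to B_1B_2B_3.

Signed area of the reference triangle: [B_1B_2B_3] = ½·((-2)·(21/2−(-8)) + (-6)·(-8−(-18)) + 19·(-18−(21/2))) = ½·(-37 − 60 − 1083/2) = -1277/4.
[MB_2B_3] = ½·((-3/4)·(21/2−(-8)) + (-6)·(-8−13) + 19·(13−(21/2))) = ½·(-111/8 + 126 + 95/2) = 1277/16, so the B_1-coordinate is (1277/16)/(-1277/4) = -1/4.
[B_1MB_3] = ½·((-2)·(13−(-8)) + (-3/4)·(-8−(-18)) + 19·(-18−13)) = ½·(-42 − 15/2 − 589) = -1277/4, so the B_2-coordinate is 1.
[B_1B_2M] = ½·((-2)·(21/2−13) + (-6)·(13−(-18)) + (-3/4)·(-18−(21/2))) = ½·(5 − 186 + 171/8) = -1277/16, so the B_3-coordinate is 1/4.
Check: -1/4 + 1 + 1/4 = 1.

(-1/4, 1, 1/4)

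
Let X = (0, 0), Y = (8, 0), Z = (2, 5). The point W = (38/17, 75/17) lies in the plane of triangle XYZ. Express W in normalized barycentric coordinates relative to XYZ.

(1/17, 1/17, 15/17)

Signed area of the reference triangle: [XYZ] = ½·(0·(0−5) + 8·(5−0) + 2·(0−0)) = ½·(0 + 40 + 0) = 20.
[WYZ] = ½·((38/17)·(0−5) + 8·(5−(75/17)) + 2·(75/17−0)) = ½·(-190/17 + 80/17 + 150/17) = 20/17, so the X-coordinate is (20/17)/20 = 1/17.
[XWZ] = ½·(0·(75/17−5) + (38/17)·(5−0) + 2·(0−(75/17))) = ½·(0 + 190/17 − 150/17) = 20/17, so the Y-coordinate is 1/17.
[XYW] = ½·(0·(0−(75/17)) + 8·(75/17−0) + (38/17)·(0−0)) = ½·(0 + 600/17 + 0) = 300/17, so the Z-coordinate is 15/17.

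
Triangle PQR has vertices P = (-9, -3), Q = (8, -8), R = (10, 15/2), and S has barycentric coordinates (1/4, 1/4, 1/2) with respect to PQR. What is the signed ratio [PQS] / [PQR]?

1/2

The signed ratio [PQS]/[PQR] equals the barycentric coordinate of S at vertex R, which is 1/2.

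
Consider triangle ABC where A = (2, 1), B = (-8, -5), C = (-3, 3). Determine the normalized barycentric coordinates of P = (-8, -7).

Signed area of the reference triangle: [ABC] = ½·(2·(-5−3) + (-8)·(3−1) + (-3)·(1−(-5))) = ½·(-16 − 16 − 18) = -25.
[PBC] = ½·((-8)·(-5−3) + (-8)·(3−(-7)) + (-3)·(-7−(-5))) = ½·(64 − 80 + 6) = -5, so the A-coordinate is (-5)/(-25) = 1/5.
[APC] = ½·(2·(-7−3) + (-8)·(3−1) + (-3)·(1−(-7))) = ½·(-20 − 16 − 24) = -30, so the B-coordinate is 6/5.
[ABP] = ½·(2·(-5−(-7)) + (-8)·(-7−1) + (-8)·(1−(-5))) = ½·(4 + 64 − 48) = 10, so the C-coordinate is -2/5.

(1/5, 6/5, -2/5)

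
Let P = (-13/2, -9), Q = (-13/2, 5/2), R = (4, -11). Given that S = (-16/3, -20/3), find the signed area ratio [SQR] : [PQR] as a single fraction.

[PQR] = ½·((-13/2)·(5/2−(-11)) + (-13/2)·(-11−(-9)) + 4·(-9−(5/2))) = ½·(-351/4 + 13 − 46) = -483/8.
[SQR] = ½·((-16/3)·(5/2−(-11)) + (-13/2)·(-11−(-20/3)) + 4·(-20/3−(5/2))) = ½·(-72 + 169/6 − 110/3) = -161/4, so the ratio is (-161/4)/(-483/8) = 2/3.

2/3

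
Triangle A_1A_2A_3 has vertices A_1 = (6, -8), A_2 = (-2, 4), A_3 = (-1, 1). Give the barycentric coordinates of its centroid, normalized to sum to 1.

The centroid is the average of the vertices, so each weight is 1/3.

(1/3, 1/3, 1/3)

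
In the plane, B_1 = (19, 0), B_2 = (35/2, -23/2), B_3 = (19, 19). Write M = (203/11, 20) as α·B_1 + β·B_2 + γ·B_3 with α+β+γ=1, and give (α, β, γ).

Signed area of the reference triangle: [B_1B_2B_3] = ½·(19·(-23/2−19) + (35/2)·(19−0) + 19·(0−(-23/2))) = ½·(-1159/2 + 665/2 + 437/2) = -57/4.
[MB_2B_3] = ½·((203/11)·(-23/2−19) + (35/2)·(19−20) + 19·(20−(-23/2))) = ½·(-12383/22 − 35/2 + 1197/2) = 399/44, so the B_1-coordinate is (399/44)/(-57/4) = -7/11.
[B_1MB_3] = ½·(19·(20−19) + (203/11)·(19−0) + 19·(0−20)) = ½·(19 + 3857/11 − 380) = -57/11, so the B_2-coordinate is 4/11.
[B_1B_2M] = ½·(19·(-23/2−20) + (35/2)·(20−0) + (203/11)·(0−(-23/2))) = ½·(-1197/2 + 350 + 4669/22) = -399/22, so the B_3-coordinate is 14/11.

(-7/11, 4/11, 14/11)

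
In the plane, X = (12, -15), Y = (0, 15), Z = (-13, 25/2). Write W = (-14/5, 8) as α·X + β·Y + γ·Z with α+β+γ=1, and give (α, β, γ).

Signed area of the reference triangle: [XYZ] = ½·(12·(15−(25/2)) + 0·(25/2−(-15)) + (-13)·(-15−15)) = ½·(30 + 0 + 390) = 210.
[WYZ] = ½·((-14/5)·(15−(25/2)) + 0·(25/2−8) + (-13)·(8−15)) = ½·(-7 + 0 + 91) = 42, so the X-coordinate is 42/210 = 1/5.
[XWZ] = ½·(12·(8−(25/2)) + (-14/5)·(25/2−(-15)) + (-13)·(-15−8)) = ½·(-54 − 77 + 299) = 84, so the Y-coordinate is 2/5.
[XYW] = ½·(12·(15−8) + 0·(8−(-15)) + (-14/5)·(-15−15)) = ½·(84 + 0 + 84) = 84, so the Z-coordinate is 2/5.

(1/5, 2/5, 2/5)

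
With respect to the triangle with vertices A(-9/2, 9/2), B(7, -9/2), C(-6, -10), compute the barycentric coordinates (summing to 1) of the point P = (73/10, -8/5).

Signed area of the reference triangle: [ABC] = ½·((-9/2)·(-9/2−(-10)) + 7·(-10−(9/2)) + (-6)·(9/2−(-9/2))) = ½·(-99/4 − 203/2 − 54) = -721/8.
[PBC] = ½·((73/10)·(-9/2−(-10)) + 7·(-10−(-8/5)) + (-6)·(-8/5−(-9/2))) = ½·(803/20 − 294/5 − 87/5) = -721/40, so the A-coordinate is (-721/40)/(-721/8) = 1/5.
[APC] = ½·((-9/2)·(-8/5−(-10)) + (73/10)·(-10−(9/2)) + (-6)·(9/2−(-8/5))) = ½·(-189/5 − 2117/20 − 183/5) = -721/8, so the B-coordinate is 1.
[ABP] = ½·((-9/2)·(-9/2−(-8/5)) + 7·(-8/5−(9/2)) + (73/10)·(9/2−(-9/2))) = ½·(261/20 − 427/10 + 657/10) = 721/40, so the C-coordinate is -1/5.
Check: 1/5 + 1 − 1/5 = 1.

(1/5, 1, -1/5)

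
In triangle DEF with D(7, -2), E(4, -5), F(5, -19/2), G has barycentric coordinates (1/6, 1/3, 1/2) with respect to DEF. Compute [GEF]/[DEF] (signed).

1/6

The signed ratio [GEF]/[DEF] equals the barycentric coordinate of G at vertex D, which is 1/6.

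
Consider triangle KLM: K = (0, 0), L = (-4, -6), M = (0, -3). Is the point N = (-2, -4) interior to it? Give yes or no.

Barycentric coordinates of N: (1/6, 1/2, 1/3).
The three coordinates are positive, positive, positive; a point is interior exactly when all three are positive.

yes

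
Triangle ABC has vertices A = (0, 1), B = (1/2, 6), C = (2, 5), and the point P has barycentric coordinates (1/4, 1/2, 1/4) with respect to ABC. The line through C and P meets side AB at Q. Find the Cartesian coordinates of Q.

(1/3, 13/3)

Line CP meets AB where the C-coordinate vanishes; zeroing P's C-weight and renormalizing leaves A, B-weights 1/4 : 1/2 → (1/3, 2/3).
So Q = (1/3)·A + (2/3)·B = (1/3, 13/3).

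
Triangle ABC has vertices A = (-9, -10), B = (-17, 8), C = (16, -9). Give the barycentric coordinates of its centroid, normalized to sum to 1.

The centroid is the average of the vertices, so each weight is 1/3.

(1/3, 1/3, 1/3)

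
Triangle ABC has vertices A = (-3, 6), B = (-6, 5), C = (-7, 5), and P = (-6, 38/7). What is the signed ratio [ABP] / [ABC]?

[ABC] = ½·((-3)·(5−5) + (-6)·(5−6) + (-7)·(6−5)) = ½·(0 + 6 − 7) = -1/2.
[ABP] = ½·((-3)·(5−(38/7)) + (-6)·(38/7−6) + (-6)·(6−5)) = ½·(9/7 + 24/7 − 6) = -9/14, so the ratio is (-9/14)/(-1/2) = 9/7.

9/7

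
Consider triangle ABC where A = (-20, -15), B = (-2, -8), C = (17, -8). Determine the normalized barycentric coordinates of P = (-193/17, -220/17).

(12/17, 2/17, 3/17)

Signed area of the reference triangle: [ABC] = ½·((-20)·(-8−(-8)) + (-2)·(-8−(-15)) + 17·(-15−(-8))) = ½·(0 − 14 − 119) = -133/2.
[PBC] = ½·((-193/17)·(-8−(-8)) + (-2)·(-8−(-220/17)) + 17·(-220/17−(-8))) = ½·(0 − 168/17 − 84) = -798/17, so the A-coordinate is (-798/17)/(-133/2) = 12/17.
[APC] = ½·((-20)·(-220/17−(-8)) + (-193/17)·(-8−(-15)) + 17·(-15−(-220/17))) = ½·(1680/17 − 1351/17 − 35) = -133/17, so the B-coordinate is 2/17.
[ABP] = ½·((-20)·(-8−(-220/17)) + (-2)·(-220/17−(-15)) + (-193/17)·(-15−(-8))) = ½·(-1680/17 − 70/17 + 1351/17) = -399/34, so the C-coordinate is 3/17.
Check: 12/17 + 2/17 + 3/17 = 1.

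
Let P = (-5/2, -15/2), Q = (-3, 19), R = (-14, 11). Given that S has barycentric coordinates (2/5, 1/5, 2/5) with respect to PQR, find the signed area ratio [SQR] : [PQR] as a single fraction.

The signed ratio [SQR]/[PQR] equals the barycentric coordinate of S at vertex P, which is 2/5.

2/5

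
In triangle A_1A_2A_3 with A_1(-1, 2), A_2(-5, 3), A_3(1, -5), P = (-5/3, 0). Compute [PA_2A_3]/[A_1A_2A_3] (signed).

1/3

[A_1A_2A_3] = ½·((-1)·(3−(-5)) + (-5)·(-5−2) + 1·(2−3)) = ½·(-8 + 35 − 1) = 13.
[PA_2A_3] = ½·((-5/3)·(3−(-5)) + (-5)·(-5−0) + 1·(0−3)) = ½·(-40/3 + 25 − 3) = 13/3, so the ratio is (13/3)/13 = 1/3.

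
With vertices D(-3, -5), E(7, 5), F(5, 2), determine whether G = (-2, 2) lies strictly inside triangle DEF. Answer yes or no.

Barycentric coordinates of G: (21/10, 49/10, -6).
The three coordinates are positive, positive, negative; a point is interior exactly when all three are positive.

no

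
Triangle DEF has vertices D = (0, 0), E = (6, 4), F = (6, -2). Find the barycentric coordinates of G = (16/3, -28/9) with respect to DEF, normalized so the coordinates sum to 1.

Signed area of the reference triangle: [DEF] = ½·(0·(4−(-2)) + 6·(-2−0) + 6·(0−4)) = ½·(0 − 12 − 24) = -18.
[GEF] = ½·((16/3)·(4−(-2)) + 6·(-2−(-28/9)) + 6·(-28/9−4)) = ½·(32 + 20/3 − 128/3) = -2, so the D-coordinate is (-2)/(-18) = 1/9.
[DGF] = ½·(0·(-28/9−(-2)) + (16/3)·(-2−0) + 6·(0−(-28/9))) = ½·(0 − 32/3 + 56/3) = 4, so the E-coordinate is -2/9.
[DEG] = ½·(0·(4−(-28/9)) + 6·(-28/9−0) + (16/3)·(0−4)) = ½·(0 − 56/3 − 64/3) = -20, so the F-coordinate is 10/9.
Check: 1/9 − 2/9 + 10/9 = 1.

(1/9, -2/9, 10/9)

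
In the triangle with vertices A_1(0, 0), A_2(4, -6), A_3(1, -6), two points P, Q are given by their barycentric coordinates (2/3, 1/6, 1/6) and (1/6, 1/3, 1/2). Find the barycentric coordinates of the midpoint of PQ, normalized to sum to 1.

(5/12, 1/4, 1/3)

Since both coordinate triples sum to 1, the midpoint's barycentrics are the componentwise average.
(2/3+1/6)/2 = 5/12; similarly 1/4 and 1/3.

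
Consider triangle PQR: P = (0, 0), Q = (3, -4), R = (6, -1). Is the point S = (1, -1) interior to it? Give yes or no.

yes

Barycentric coordinates of S: (5/7, 5/21, 1/21).
The three coordinates are positive, positive, positive; a point is interior exactly when all three are positive.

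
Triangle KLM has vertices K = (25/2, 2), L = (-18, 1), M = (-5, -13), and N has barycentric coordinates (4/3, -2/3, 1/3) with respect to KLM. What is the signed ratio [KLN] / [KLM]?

The signed ratio [KLN]/[KLM] equals the barycentric coordinate of N at vertex M, which is 1/3.

1/3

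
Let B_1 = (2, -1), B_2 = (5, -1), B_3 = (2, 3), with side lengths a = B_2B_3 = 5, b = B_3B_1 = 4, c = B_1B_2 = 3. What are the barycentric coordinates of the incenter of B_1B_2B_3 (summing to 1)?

The incenter has barycentric coordinates proportional to the opposite side lengths: (5 : 4 : 3).
Normalizing by 5+4+3 = 12 gives (5/12, 1/3, 1/4).

(5/12, 1/3, 1/4)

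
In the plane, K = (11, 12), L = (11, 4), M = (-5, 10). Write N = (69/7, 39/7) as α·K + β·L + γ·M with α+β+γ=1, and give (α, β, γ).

Signed area of the reference triangle: [KLM] = ½·(11·(4−10) + 11·(10−12) + (-5)·(12−4)) = ½·(-66 − 22 − 40) = -64.
[NLM] = ½·((69/7)·(4−10) + 11·(10−(39/7)) + (-5)·(39/7−4)) = ½·(-414/7 + 341/7 − 55/7) = -64/7, so the K-coordinate is (-64/7)/(-64) = 1/7.
[KNM] = ½·(11·(39/7−10) + (69/7)·(10−12) + (-5)·(12−(39/7))) = ½·(-341/7 − 138/7 − 225/7) = -352/7, so the L-coordinate is 11/14.
[KLN] = ½·(11·(4−(39/7)) + 11·(39/7−12) + (69/7)·(12−4)) = ½·(-121/7 − 495/7 + 552/7) = -32/7, so the M-coordinate is 1/14.

(1/7, 11/14, 1/14)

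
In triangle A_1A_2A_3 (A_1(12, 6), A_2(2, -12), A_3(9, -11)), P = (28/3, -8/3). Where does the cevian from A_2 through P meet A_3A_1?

(54/5, -4/5)

Barycentric coordinates of P with respect to A_1A_2A_3: (1/2, 1/6, 1/3).
On side A_3A_1 the A_2-coordinate is zero; dropping P's A_2-weight 1/6 and renormalizing the remaining 1/3 : 1/2 gives weights 2/5, 3/5 on A_3, A_1.
Q = (2/5)·(9, -11) + (3/5)·(12, 6) = (54/5, -4/5).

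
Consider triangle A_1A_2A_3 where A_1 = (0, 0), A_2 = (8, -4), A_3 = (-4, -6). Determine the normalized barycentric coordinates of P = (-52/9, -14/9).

Signed area of the reference triangle: [A_1A_2A_3] = ½·(0·(-4−(-6)) + 8·(-6−0) + (-4)·(0−(-4))) = ½·(0 − 48 − 16) = -32.
[PA_2A_3] = ½·((-52/9)·(-4−(-6)) + 8·(-6−(-14/9)) + (-4)·(-14/9−(-4))) = ½·(-104/9 − 320/9 − 88/9) = -256/9, so the A_1-coordinate is (-256/9)/(-32) = 8/9.
[A_1PA_3] = ½·(0·(-14/9−(-6)) + (-52/9)·(-6−0) + (-4)·(0−(-14/9))) = ½·(0 + 104/3 − 56/9) = 128/9, so the A_2-coordinate is -4/9.
[A_1A_2P] = ½·(0·(-4−(-14/9)) + 8·(-14/9−0) + (-52/9)·(0−(-4))) = ½·(0 − 112/9 − 208/9) = -160/9, so the A_3-coordinate is 5/9.

(8/9, -4/9, 5/9)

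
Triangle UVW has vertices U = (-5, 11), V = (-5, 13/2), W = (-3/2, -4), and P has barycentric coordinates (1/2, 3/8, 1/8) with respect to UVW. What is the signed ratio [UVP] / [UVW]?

The signed ratio [UVP]/[UVW] equals the barycentric coordinate of P at vertex W, which is 1/8.

1/8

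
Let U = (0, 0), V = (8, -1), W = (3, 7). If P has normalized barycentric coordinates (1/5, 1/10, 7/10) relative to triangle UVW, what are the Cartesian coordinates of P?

P = (1/5)·U + (1/10)·V + (7/10)·W.
x-coordinate: (1/5)·0 + (1/10)·8 + (7/10)·3 = 29/10.
y-coordinate: (1/5)·0 + (1/10)·(-1) + (7/10)·7 = 24/5.

(29/10, 24/5)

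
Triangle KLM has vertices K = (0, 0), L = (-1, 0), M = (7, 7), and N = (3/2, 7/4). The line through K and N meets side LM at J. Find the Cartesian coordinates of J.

(3, 7/2)

Barycentric coordinates of N with respect to KLM: (1/2, 1/4, 1/4).
On side LM the K-coordinate is zero; dropping N's K-weight 1/2 and renormalizing the remaining 1/4 : 1/4 gives weights 1/2, 1/2 on L, M.
J = (1/2)·(-1, 0) + (1/2)·(7, 7) = (3, 7/2).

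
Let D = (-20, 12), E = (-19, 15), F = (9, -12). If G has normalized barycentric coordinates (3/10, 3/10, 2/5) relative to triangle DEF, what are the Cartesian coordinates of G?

G = (3/10)·D + (3/10)·E + (2/5)·F.
x-coordinate: (3/10)·(-20) + (3/10)·(-19) + (2/5)·9 = -81/10.
y-coordinate: (3/10)·12 + (3/10)·15 + (2/5)·(-12) = 33/10.

(-81/10, 33/10)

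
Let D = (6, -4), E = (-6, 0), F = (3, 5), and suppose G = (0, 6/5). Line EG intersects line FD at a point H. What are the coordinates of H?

Barycentric coordinates of G with respect to DEF: (1/5, 2/5, 2/5).
On side FD the E-coordinate is zero; dropping G's E-weight 2/5 and renormalizing the remaining 2/5 : 1/5 gives weights 2/3, 1/3 on F, D.
H = (2/3)·(3, 5) + (1/3)·(6, -4) = (4, 2).

(4, 2)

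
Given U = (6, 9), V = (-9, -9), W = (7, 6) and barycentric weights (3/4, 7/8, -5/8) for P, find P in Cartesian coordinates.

(-31/4, -39/8)

P = (3/4)·U + (7/8)·V + (-5/8)·W.
x-coordinate: (3/4)·6 + (7/8)·(-9) + (-5/8)·7 = -31/4.
y-coordinate: (3/4)·9 + (7/8)·(-9) + (-5/8)·6 = -39/8.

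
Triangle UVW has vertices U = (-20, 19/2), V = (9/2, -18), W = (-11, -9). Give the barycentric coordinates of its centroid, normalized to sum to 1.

The centroid is the average of the vertices, so each weight is 1/3.

(1/3, 1/3, 1/3)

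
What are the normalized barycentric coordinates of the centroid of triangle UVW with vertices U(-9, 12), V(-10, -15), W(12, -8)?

The centroid is the average of the vertices, so each weight is 1/3.

(1/3, 1/3, 1/3)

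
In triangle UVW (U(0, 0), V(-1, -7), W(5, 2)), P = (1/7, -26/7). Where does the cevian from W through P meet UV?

Barycentric coordinates of P with respect to UVW: (2/7, 4/7, 1/7).
On side UV the W-coordinate is zero; dropping P's W-weight 1/7 and renormalizing the remaining 2/7 : 4/7 gives weights 1/3, 2/3 on U, V.
Q = (1/3)·(0, 0) + (2/3)·(-1, -7) = (-2/3, -14/3).

(-2/3, -14/3)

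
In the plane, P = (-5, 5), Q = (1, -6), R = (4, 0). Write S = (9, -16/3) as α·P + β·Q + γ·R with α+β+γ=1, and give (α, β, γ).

Signed area of the reference triangle: [PQR] = ½·((-5)·(-6−0) + 1·(0−5) + 4·(5−(-6))) = ½·(30 − 5 + 44) = 69/2.
[SQR] = ½·(9·(-6−0) + 1·(0−(-16/3)) + 4·(-16/3−(-6))) = ½·(-54 + 16/3 + 8/3) = -23, so the P-coordinate is (-23)/(69/2) = -2/3.
[PSR] = ½·((-5)·(-16/3−0) + 9·(0−5) + 4·(5−(-16/3))) = ½·(80/3 − 45 + 124/3) = 23/2, so the Q-coordinate is 1/3.
[PQS] = ½·((-5)·(-6−(-16/3)) + 1·(-16/3−5) + 9·(5−(-6))) = ½·(10/3 − 31/3 + 99) = 46, so the R-coordinate is 4/3.

(-2/3, 1/3, 4/3)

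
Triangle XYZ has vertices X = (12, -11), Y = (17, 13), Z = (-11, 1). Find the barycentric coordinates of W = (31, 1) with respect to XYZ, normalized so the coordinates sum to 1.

(14/17, 14/17, -11/17)

Signed area of the reference triangle: [XYZ] = ½·(12·(13−1) + 17·(1−(-11)) + (-11)·(-11−13)) = ½·(144 + 204 + 264) = 306.
[WYZ] = ½·(31·(13−1) + 17·(1−1) + (-11)·(1−13)) = ½·(372 + 0 + 132) = 252, so the X-coordinate is 252/306 = 14/17.
[XWZ] = ½·(12·(1−1) + 31·(1−(-11)) + (-11)·(-11−1)) = ½·(0 + 372 + 132) = 252, so the Y-coordinate is 14/17.
[XYW] = ½·(12·(13−1) + 17·(1−(-11)) + 31·(-11−13)) = ½·(144 + 204 − 744) = -198, so the Z-coordinate is -11/17.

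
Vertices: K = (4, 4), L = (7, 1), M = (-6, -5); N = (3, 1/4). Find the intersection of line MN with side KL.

Barycentric coordinates of N with respect to KLM: (1/4, 1/2, 1/4).
On side KL the M-coordinate is zero; dropping N's M-weight 1/4 and renormalizing the remaining 1/4 : 1/2 gives weights 1/3, 2/3 on K, L.
J = (1/3)·(4, 4) + (2/3)·(7, 1) = (6, 2).

(6, 2)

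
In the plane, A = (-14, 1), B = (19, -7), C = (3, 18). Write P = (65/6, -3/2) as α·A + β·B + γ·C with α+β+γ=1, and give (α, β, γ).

(1/6, 2/3, 1/6)

Signed area of the reference triangle: [ABC] = ½·((-14)·(-7−18) + 19·(18−1) + 3·(1−(-7))) = ½·(350 + 323 + 24) = 697/2.
[PBC] = ½·((65/6)·(-7−18) + 19·(18−(-3/2)) + 3·(-3/2−(-7))) = ½·(-1625/6 + 741/2 + 33/2) = 697/12, so the A-coordinate is (697/12)/(697/2) = 1/6.
[APC] = ½·((-14)·(-3/2−18) + (65/6)·(18−1) + 3·(1−(-3/2))) = ½·(273 + 1105/6 + 15/2) = 697/3, so the B-coordinate is 2/3.
[ABP] = ½·((-14)·(-7−(-3/2)) + 19·(-3/2−1) + (65/6)·(1−(-7))) = ½·(77 − 95/2 + 260/3) = 697/12, so the C-coordinate is 1/6.
Check: 1/6 + 2/3 + 1/6 = 1.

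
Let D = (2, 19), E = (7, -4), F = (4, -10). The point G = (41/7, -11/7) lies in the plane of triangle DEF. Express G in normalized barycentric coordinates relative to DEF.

Signed area of the reference triangle: [DEF] = ½·(2·(-4−(-10)) + 7·(-10−19) + 4·(19−(-4))) = ½·(12 − 203 + 92) = -99/2.
[GEF] = ½·((41/7)·(-4−(-10)) + 7·(-10−(-11/7)) + 4·(-11/7−(-4))) = ½·(246/7 − 59 + 68/7) = -99/14, so the D-coordinate is (-99/14)/(-99/2) = 1/7.
[DGF] = ½·(2·(-11/7−(-10)) + (41/7)·(-10−19) + 4·(19−(-11/7))) = ½·(118/7 − 1189/7 + 576/7) = -495/14, so the E-coordinate is 5/7.
[DEG] = ½·(2·(-4−(-11/7)) + 7·(-11/7−19) + (41/7)·(19−(-4))) = ½·(-34/7 − 144 + 943/7) = -99/14, so the F-coordinate is 1/7.
Check: 1/7 + 5/7 + 1/7 = 1.

(1/7, 5/7, 1/7)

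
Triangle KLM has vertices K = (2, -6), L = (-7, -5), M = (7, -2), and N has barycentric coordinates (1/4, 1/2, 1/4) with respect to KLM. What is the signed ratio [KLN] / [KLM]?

1/4

The signed ratio [KLN]/[KLM] equals the barycentric coordinate of N at vertex M, which is 1/4.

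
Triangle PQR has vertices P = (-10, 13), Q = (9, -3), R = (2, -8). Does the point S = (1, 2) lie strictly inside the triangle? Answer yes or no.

Barycentric coordinates of S: (25/69, 11/23, 11/69).
The three coordinates are positive, positive, positive; a point is interior exactly when all three are positive.

yes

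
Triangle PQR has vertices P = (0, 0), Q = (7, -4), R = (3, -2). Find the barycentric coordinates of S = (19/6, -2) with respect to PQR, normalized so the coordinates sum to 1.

(1/6, 1/6, 2/3)

Signed area of the reference triangle: [PQR] = ½·(0·(-4−(-2)) + 7·(-2−0) + 3·(0−(-4))) = ½·(0 − 14 + 12) = -1.
[SQR] = ½·((19/6)·(-4−(-2)) + 7·(-2−(-2)) + 3·(-2−(-4))) = ½·(-19/3 + 0 + 6) = -1/6, so the P-coordinate is (-1/6)/(-1) = 1/6.
[PSR] = ½·(0·(-2−(-2)) + (19/6)·(-2−0) + 3·(0−(-2))) = ½·(0 − 19/3 + 6) = -1/6, so the Q-coordinate is 1/6.
[PQS] = ½·(0·(-4−(-2)) + 7·(-2−0) + (19/6)·(0−(-4))) = ½·(0 − 14 + 38/3) = -2/3, so the R-coordinate is 2/3.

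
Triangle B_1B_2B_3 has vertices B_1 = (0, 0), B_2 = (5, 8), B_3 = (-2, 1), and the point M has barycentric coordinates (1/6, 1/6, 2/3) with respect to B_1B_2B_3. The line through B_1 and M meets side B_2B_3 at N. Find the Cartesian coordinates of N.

(-3/5, 12/5)

Line B_1M meets B_2B_3 where the B_1-coordinate vanishes; zeroing M's B_1-weight and renormalizing leaves B_2, B_3-weights 1/6 : 2/3 → (1/5, 4/5).
So N = (1/5)·B_2 + (4/5)·B_3 = (-3/5, 12/5).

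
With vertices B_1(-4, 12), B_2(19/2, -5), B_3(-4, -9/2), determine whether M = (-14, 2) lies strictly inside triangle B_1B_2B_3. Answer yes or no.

no

Barycentric coordinates of M: (331/891, -20/27, 1220/891).
The three coordinates are positive, negative, positive; a point is interior exactly when all three are positive.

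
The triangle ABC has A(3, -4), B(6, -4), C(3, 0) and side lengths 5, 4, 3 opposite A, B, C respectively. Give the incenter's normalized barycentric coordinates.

(5/12, 1/3, 1/4)

The incenter has barycentric coordinates proportional to the opposite side lengths: (5 : 4 : 3).
Normalizing by 5+4+3 = 12 gives (5/12, 1/3, 1/4).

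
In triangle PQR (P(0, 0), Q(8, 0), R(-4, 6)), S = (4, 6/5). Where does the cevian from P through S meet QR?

Barycentric coordinates of S with respect to PQR: (1/5, 3/5, 1/5).
On side QR the P-coordinate is zero; dropping S's P-weight 1/5 and renormalizing the remaining 3/5 : 1/5 gives weights 3/4, 1/4 on Q, R.
T = (3/4)·(8, 0) + (1/4)·(-4, 6) = (5, 3/2).

(5, 3/2)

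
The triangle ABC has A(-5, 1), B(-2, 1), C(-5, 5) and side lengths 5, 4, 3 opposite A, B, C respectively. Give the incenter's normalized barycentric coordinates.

The incenter has barycentric coordinates proportional to the opposite side lengths: (5 : 4 : 3).
Normalizing by 5+4+3 = 12 gives (5/12, 1/3, 1/4).

(5/12, 1/3, 1/4)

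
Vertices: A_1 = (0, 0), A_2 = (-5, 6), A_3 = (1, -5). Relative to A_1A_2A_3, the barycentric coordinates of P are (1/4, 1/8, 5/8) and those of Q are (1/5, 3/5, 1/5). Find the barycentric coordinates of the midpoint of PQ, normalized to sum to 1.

(9/40, 29/80, 33/80)

Since both coordinate triples sum to 1, the midpoint's barycentrics are the componentwise average.
(1/4+1/5)/2 = 9/40; similarly 29/80 and 33/80.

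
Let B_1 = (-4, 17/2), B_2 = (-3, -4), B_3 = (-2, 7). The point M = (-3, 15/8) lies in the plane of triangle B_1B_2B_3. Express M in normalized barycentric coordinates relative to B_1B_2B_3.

Signed area of the reference triangle: [B_1B_2B_3] = ½·((-4)·(-4−7) + (-3)·(7−(17/2)) + (-2)·(17/2−(-4))) = ½·(44 + 9/2 − 25) = 47/4.
[MB_2B_3] = ½·((-3)·(-4−7) + (-3)·(7−(15/8)) + (-2)·(15/8−(-4))) = ½·(33 − 123/8 − 47/4) = 47/16, so the B_1-coordinate is (47/16)/(47/4) = 1/4.
[B_1MB_3] = ½·((-4)·(15/8−7) + (-3)·(7−(17/2)) + (-2)·(17/2−(15/8))) = ½·(41/2 + 9/2 − 53/4) = 47/8, so the B_2-coordinate is 1/2.
[B_1B_2M] = ½·((-4)·(-4−(15/8)) + (-3)·(15/8−(17/2)) + (-3)·(17/2−(-4))) = ½·(47/2 + 159/8 − 75/2) = 47/16, so the B_3-coordinate is 1/4.
Check: 1/4 + 1/2 + 1/4 = 1.

(1/4, 1/2, 1/4)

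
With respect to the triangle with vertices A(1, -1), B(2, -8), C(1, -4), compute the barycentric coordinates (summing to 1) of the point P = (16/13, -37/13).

Signed area of the reference triangle: [ABC] = ½·(1·(-8−(-4)) + 2·(-4−(-1)) + 1·(-1−(-8))) = ½·(-4 − 6 + 7) = -3/2.
[PBC] = ½·((16/13)·(-8−(-4)) + 2·(-4−(-37/13)) + 1·(-37/13−(-8))) = ½·(-64/13 − 30/13 + 67/13) = -27/26, so the A-coordinate is (-27/26)/(-3/2) = 9/13.
[APC] = ½·(1·(-37/13−(-4)) + (16/13)·(-4−(-1)) + 1·(-1−(-37/13))) = ½·(15/13 − 48/13 + 24/13) = -9/26, so the B-coordinate is 3/13.
[ABP] = ½·(1·(-8−(-37/13)) + 2·(-37/13−(-1)) + (16/13)·(-1−(-8))) = ½·(-67/13 − 48/13 + 112/13) = -3/26, so the C-coordinate is 1/13.
Check: 9/13 + 3/13 + 1/13 = 1.

(9/13, 3/13, 1/13)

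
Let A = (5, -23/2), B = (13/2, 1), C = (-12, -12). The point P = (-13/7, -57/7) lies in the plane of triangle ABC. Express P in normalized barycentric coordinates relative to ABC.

(2/7, 2/7, 3/7)

Signed area of the reference triangle: [ABC] = ½·(5·(1−(-12)) + (13/2)·(-12−(-23/2)) + (-12)·(-23/2−1)) = ½·(65 − 13/4 + 150) = 847/8.
[PBC] = ½·((-13/7)·(1−(-12)) + (13/2)·(-12−(-57/7)) + (-12)·(-57/7−1)) = ½·(-169/7 − 351/14 + 768/7) = 121/4, so the A-coordinate is (121/4)/(847/8) = 2/7.
[APC] = ½·(5·(-57/7−(-12)) + (-13/7)·(-12−(-23/2)) + (-12)·(-23/2−(-57/7))) = ½·(135/7 + 13/14 + 282/7) = 121/4, so the B-coordinate is 2/7.
[ABP] = ½·(5·(1−(-57/7)) + (13/2)·(-57/7−(-23/2)) + (-13/7)·(-23/2−1)) = ½·(320/7 + 611/28 + 325/14) = 363/8, so the C-coordinate is 3/7.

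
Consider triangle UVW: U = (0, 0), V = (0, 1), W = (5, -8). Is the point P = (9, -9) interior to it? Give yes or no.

no

Barycentric coordinates of P: (-31/5, 27/5, 9/5).
The three coordinates are negative, positive, positive; a point is interior exactly when all three are positive.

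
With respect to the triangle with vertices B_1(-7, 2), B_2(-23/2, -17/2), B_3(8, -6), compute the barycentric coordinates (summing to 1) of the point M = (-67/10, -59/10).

(1/5, 3/5, 1/5)

Signed area of the reference triangle: [B_1B_2B_3] = ½·((-7)·(-17/2−(-6)) + (-23/2)·(-6−2) + 8·(2−(-17/2))) = ½·(35/2 + 92 + 84) = 387/4.
[MB_2B_3] = ½·((-67/10)·(-17/2−(-6)) + (-23/2)·(-6−(-59/10)) + 8·(-59/10−(-17/2))) = ½·(67/4 + 23/20 + 104/5) = 387/20, so the B_1-coordinate is (387/20)/(387/4) = 1/5.
[B_1MB_3] = ½·((-7)·(-59/10−(-6)) + (-67/10)·(-6−2) + 8·(2−(-59/10))) = ½·(-7/10 + 268/5 + 316/5) = 1161/20, so the B_2-coordinate is 3/5.
[B_1B_2M] = ½·((-7)·(-17/2−(-59/10)) + (-23/2)·(-59/10−2) + (-67/10)·(2−(-17/2))) = ½·(91/5 + 1817/20 − 1407/20) = 387/20, so the B_3-coordinate is 1/5.
Check: 1/5 + 3/5 + 1/5 = 1.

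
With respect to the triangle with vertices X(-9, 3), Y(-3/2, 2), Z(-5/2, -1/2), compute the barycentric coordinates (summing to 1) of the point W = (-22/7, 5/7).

(1/7, 2/7, 4/7)

Signed area of the reference triangle: [XYZ] = ½·((-9)·(2−(-1/2)) + (-3/2)·(-1/2−3) + (-5/2)·(3−2)) = ½·(-45/2 + 21/4 − 5/2) = -79/8.
[WYZ] = ½·((-22/7)·(2−(-1/2)) + (-3/2)·(-1/2−(5/7)) + (-5/2)·(5/7−2)) = ½·(-55/7 + 51/28 + 45/14) = -79/56, so the X-coordinate is (-79/56)/(-79/8) = 1/7.
[XWZ] = ½·((-9)·(5/7−(-1/2)) + (-22/7)·(-1/2−3) + (-5/2)·(3−(5/7))) = ½·(-153/14 + 11 − 40/7) = -79/28, so the Y-coordinate is 2/7.
[XYW] = ½·((-9)·(2−(5/7)) + (-3/2)·(5/7−3) + (-22/7)·(3−2)) = ½·(-81/7 + 24/7 − 22/7) = -79/14, so the Z-coordinate is 4/7.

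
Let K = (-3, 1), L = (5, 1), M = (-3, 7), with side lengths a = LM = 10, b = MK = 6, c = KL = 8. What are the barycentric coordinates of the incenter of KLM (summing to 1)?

The incenter has barycentric coordinates proportional to the opposite side lengths: (10 : 6 : 8).
Normalizing by 10+6+8 = 24 gives (5/12, 1/4, 1/3).

(5/12, 1/4, 1/3)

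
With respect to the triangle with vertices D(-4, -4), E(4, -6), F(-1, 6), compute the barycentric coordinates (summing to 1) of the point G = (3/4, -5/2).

(1/4, 1/2, 1/4)

Signed area of the reference triangle: [DEF] = ½·((-4)·(-6−6) + 4·(6−(-4)) + (-1)·(-4−(-6))) = ½·(48 + 40 − 2) = 43.
[GEF] = ½·((3/4)·(-6−6) + 4·(6−(-5/2)) + (-1)·(-5/2−(-6))) = ½·(-9 + 34 − 7/2) = 43/4, so the D-coordinate is (43/4)/43 = 1/4.
[DGF] = ½·((-4)·(-5/2−6) + (3/4)·(6−(-4)) + (-1)·(-4−(-5/2))) = ½·(34 + 15/2 + 3/2) = 43/2, so the E-coordinate is 1/2.
[DEG] = ½·((-4)·(-6−(-5/2)) + 4·(-5/2−(-4)) + (3/4)·(-4−(-6))) = ½·(14 + 6 + 3/2) = 43/4, so the F-coordinate is 1/4.
Check: 1/4 + 1/2 + 1/4 = 1.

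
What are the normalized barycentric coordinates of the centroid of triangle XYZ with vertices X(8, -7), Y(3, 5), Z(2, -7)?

The centroid is the average of the vertices, so each weight is 1/3.

(1/3, 1/3, 1/3)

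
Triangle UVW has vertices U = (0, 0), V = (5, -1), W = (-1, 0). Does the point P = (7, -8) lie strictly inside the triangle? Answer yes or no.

Barycentric coordinates of P: (-40, 8, 33).
The three coordinates are negative, positive, positive; a point is interior exactly when all three are positive.

no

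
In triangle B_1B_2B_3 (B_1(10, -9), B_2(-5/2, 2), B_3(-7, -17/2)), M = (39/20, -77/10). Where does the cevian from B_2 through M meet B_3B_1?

Barycentric coordinates of M with respect to B_1B_2B_3: (1/2, 1/10, 2/5).
On side B_3B_1 the B_2-coordinate is zero; dropping M's B_2-weight 1/10 and renormalizing the remaining 2/5 : 1/2 gives weights 4/9, 5/9 on B_3, B_1.
N = (4/9)·(-7, -17/2) + (5/9)·(10, -9) = (22/9, -79/9).

(22/9, -79/9)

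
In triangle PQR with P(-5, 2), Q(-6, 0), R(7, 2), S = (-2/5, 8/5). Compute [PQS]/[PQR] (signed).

[PQR] = ½·((-5)·(0−2) + (-6)·(2−2) + 7·(2−0)) = ½·(10 + 0 + 14) = 12.
[PQS] = ½·((-5)·(0−(8/5)) + (-6)·(8/5−2) + (-2/5)·(2−0)) = ½·(8 + 12/5 − 4/5) = 24/5, so the ratio is (24/5)/12 = 2/5.

2/5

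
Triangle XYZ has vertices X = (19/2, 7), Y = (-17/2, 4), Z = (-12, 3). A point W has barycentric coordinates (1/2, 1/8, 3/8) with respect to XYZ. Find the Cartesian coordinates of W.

(-13/16, 41/8)

W = (1/2)·X + (1/8)·Y + (3/8)·Z.
x-coordinate: (1/2)·(19/2) + (1/8)·(-17/2) + (3/8)·(-12) = -13/16.
y-coordinate: (1/2)·7 + (1/8)·4 + (3/8)·3 = 41/8.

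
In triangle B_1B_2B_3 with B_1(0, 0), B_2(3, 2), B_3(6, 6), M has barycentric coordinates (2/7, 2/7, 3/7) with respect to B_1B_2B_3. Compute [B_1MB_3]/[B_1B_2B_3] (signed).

2/7

The signed ratio [B_1MB_3]/[B_1B_2B_3] equals the barycentric coordinate of M at vertex B_2, which is 2/7.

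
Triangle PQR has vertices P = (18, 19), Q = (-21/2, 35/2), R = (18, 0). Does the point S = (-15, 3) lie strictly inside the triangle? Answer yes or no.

no

Barycentric coordinates of S: (-328/361, 22/19, 271/361).
The three coordinates are negative, positive, positive; a point is interior exactly when all three are positive.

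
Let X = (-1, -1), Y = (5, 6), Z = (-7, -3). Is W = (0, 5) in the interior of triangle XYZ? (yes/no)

no

Barycentric coordinates of W: (-11/10, 17/15, 29/30).
The three coordinates are negative, positive, positive; a point is interior exactly when all three are positive.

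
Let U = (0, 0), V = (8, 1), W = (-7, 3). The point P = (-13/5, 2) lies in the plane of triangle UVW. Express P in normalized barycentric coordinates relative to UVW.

Signed area of the reference triangle: [UVW] = ½·(0·(1−3) + 8·(3−0) + (-7)·(0−1)) = ½·(0 + 24 + 7) = 31/2.
[PVW] = ½·((-13/5)·(1−3) + 8·(3−2) + (-7)·(2−1)) = ½·(26/5 + 8 − 7) = 31/10, so the U-coordinate is (31/10)/(31/2) = 1/5.
[UPW] = ½·(0·(2−3) + (-13/5)·(3−0) + (-7)·(0−2)) = ½·(0 − 39/5 + 14) = 31/10, so the V-coordinate is 1/5.
[UVP] = ½·(0·(1−2) + 8·(2−0) + (-13/5)·(0−1)) = ½·(0 + 16 + 13/5) = 93/10, so the W-coordinate is 3/5.
Check: 1/5 + 1/5 + 3/5 = 1.

(1/5, 1/5, 3/5)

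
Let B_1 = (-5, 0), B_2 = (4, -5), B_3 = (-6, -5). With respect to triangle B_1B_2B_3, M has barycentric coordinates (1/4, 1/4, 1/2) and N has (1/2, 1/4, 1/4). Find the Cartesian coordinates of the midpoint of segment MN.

Barycentric coordinates of the midpoint are the average: (3/8, 1/4, 3/8).
Converting: (3/8)·B_1 + (1/4)·B_2 + (3/8)·B_3 = (-25/8, -25/8).

(-25/8, -25/8)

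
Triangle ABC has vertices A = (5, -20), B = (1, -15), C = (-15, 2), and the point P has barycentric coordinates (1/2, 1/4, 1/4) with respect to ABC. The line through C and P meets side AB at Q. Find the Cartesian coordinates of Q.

Line CP meets AB where the C-coordinate vanishes; zeroing P's C-weight and renormalizing leaves A, B-weights 1/2 : 1/4 → (2/3, 1/3).
So Q = (2/3)·A + (1/3)·B = (11/3, -55/3).

(11/3, -55/3)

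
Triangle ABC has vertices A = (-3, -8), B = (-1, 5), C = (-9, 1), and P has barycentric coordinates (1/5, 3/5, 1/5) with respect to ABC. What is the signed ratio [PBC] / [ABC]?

1/5

The signed ratio [PBC]/[ABC] equals the barycentric coordinate of P at vertex A, which is 1/5.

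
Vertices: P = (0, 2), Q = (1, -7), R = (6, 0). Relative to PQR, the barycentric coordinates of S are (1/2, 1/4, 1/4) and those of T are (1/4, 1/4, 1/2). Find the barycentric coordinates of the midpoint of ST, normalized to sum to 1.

(3/8, 1/4, 3/8)

Since both coordinate triples sum to 1, the midpoint's barycentrics are the componentwise average.
(1/2+1/4)/2 = 3/8; similarly 1/4 and 3/8.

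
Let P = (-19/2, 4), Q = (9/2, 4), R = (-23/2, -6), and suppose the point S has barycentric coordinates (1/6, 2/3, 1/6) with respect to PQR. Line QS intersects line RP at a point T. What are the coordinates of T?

(-21/2, -1)

Line QS meets RP where the Q-coordinate vanishes; zeroing S's Q-weight and renormalizing leaves R, P-weights 1/6 : 1/6 → (1/2, 1/2).
So T = (1/2)·R + (1/2)·P = (-21/2, -1).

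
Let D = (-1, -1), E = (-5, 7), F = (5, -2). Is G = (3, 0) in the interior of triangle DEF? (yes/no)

no

Barycentric coordinates of G: (-1/22, 5/22, 9/11).
The three coordinates are negative, positive, positive; a point is interior exactly when all three are positive.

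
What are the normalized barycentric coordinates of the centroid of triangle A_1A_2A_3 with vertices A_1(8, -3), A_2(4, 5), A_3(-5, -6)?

(1/3, 1/3, 1/3)

The centroid is the average of the vertices, so each weight is 1/3.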